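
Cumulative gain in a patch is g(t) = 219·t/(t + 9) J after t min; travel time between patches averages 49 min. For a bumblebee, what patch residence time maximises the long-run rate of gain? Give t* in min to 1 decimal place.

Optimal t* satisfies g'(t*) = g(t*)/(T + t*).
g'(t) = 219·9/(t + 9)². Setting 219·9/(t+9)² = 219t/[(t+9)(49+t)] gives 9(49+t) = t(t+9), so t² = 9×49 = 441.
t* = √441 = 21 min.

21.0 min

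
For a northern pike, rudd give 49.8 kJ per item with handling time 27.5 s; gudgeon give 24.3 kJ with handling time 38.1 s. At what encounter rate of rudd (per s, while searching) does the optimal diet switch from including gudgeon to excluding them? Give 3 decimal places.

0.020 per s

The zero-one rule: include gudgeon iff E₂/h₂ > λE₁/(1+λh₁). Equality gives the switch point.
λE₁h₂ = E₂ + λE₂h₁ ⇒ λ = E₂/(E₁h₂ − E₂h₁) = 24.3/(1897 − 668.2) = 0.01977 per s.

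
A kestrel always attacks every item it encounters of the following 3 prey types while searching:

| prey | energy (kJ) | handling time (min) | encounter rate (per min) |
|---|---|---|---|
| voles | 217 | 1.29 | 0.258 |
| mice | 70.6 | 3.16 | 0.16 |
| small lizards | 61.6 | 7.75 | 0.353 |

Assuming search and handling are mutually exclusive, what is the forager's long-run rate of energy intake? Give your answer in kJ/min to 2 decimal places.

19.46 kJ/min

R = Σλ_iE_i / (1 + Σλ_ih_i)
Numerator: 0.258×217 + 0.16×70.6 + 0.353×61.6 = 89.03
Denominator: 1 + 0.258×1.29 + 0.16×3.16 + 0.353×7.75 = 4.574
R = 89.03/4.574 = 19.46 kJ/min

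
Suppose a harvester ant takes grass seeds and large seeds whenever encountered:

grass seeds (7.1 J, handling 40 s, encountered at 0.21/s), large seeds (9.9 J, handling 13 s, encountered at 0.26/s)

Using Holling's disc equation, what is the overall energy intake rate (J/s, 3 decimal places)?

R = Σλ_iE_i / (1 + Σλ_ih_i)
Numerator: 0.21×7.1 + 0.26×9.9 = 4.065
Denominator: 1 + 0.21×40 + 0.26×13 = 12.78
R = 4.065/12.78 = 0.3181 J/s

0.318 J/s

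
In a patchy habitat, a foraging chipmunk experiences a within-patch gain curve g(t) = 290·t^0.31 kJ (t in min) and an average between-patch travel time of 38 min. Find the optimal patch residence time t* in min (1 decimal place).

17.1 min

By the marginal value theorem, leave when the instantaneous gain rate g'(t) equals the habitat-wide average g(t)/(T + t).
g'(t) = 0.31·290·t^-0.69. Setting 0.31·290·t^-0.69 = 290·t^0.31/(38+t) gives 0.31(38+t) = t, so 0.69·t = 0.31×38.
t* = 0.31×38/0.69 = 17.07 min.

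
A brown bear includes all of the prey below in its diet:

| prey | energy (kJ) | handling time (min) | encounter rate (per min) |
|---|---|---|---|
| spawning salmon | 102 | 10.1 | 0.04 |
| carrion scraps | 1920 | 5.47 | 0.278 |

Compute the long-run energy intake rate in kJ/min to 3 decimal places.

183.898 kJ/min

R = Σλ_iE_i / (1 + Σλ_ih_i)
Numerator: 0.04×102 + 0.278×1920 = 537.8
Denominator: 1 + 0.04×10.1 + 0.278×5.47 = 2.925
R = 537.8/2.925 = 183.9 kJ/min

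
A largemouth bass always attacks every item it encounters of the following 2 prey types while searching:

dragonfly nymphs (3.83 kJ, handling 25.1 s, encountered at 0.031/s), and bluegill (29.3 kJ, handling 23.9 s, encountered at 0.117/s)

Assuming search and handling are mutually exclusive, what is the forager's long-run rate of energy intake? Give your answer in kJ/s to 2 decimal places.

R = Σλ_iE_i / (1 + Σλ_ih_i)
Numerator: 0.031×3.83 + 0.117×29.3 = 3.547
Denominator: 1 + 0.031×25.1 + 0.117×23.9 = 4.574
R = 3.547/4.574 = 0.7754 kJ/s

0.78 kJ/s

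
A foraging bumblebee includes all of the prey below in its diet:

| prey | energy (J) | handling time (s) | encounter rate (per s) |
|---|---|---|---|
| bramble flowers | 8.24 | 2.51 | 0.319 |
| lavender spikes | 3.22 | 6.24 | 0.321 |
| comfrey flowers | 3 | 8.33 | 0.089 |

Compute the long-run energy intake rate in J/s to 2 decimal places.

Energy encountered per unit search time: 0.319×8.24 + 0.321×3.22 + 0.089×3 = 3.929 J/s.
Handling time per unit search time: 0.319×2.51 + 0.321×6.24 + 0.089×8.33 = 3.545.
Rate = 3.929/(1 + 3.545) = 0.8645 J/s.

0.86 J/s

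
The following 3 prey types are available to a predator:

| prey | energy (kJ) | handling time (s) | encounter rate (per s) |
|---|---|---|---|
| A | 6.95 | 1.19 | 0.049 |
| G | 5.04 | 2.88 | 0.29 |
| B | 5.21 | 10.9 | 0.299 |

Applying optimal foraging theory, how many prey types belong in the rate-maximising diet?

E/h in descending order: A 5.84, G 1.75, B 0.478 kJ/s. The optimal diet is the largest prefix of this list for which every included type satisfies E_i/h_i > R on the types above it.
Rate on top 1: 0.3218. G: 1.75 > 0.3218 → include.
Rate on top 2: 0.9518. B: 0.478 < 0.9518 → exclude; stop.
Optimal diet: A, G — 2 of 3 types.

2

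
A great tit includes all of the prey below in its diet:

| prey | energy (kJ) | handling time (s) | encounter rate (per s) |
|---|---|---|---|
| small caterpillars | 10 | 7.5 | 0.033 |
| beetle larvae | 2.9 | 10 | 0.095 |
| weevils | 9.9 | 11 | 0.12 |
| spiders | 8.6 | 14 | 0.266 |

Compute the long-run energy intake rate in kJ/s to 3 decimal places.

0.564 kJ/s

R = Σλ_iE_i / (1 + Σλ_ih_i)
Numerator: 0.033×10 + 0.095×2.9 + 0.12×9.9 + 0.266×8.6 = 4.081
Denominator: 1 + 0.033×7.5 + 0.095×10 + 0.12×11 + 0.266×14 = 7.242
R = 4.081/7.242 = 0.5636 kJ/s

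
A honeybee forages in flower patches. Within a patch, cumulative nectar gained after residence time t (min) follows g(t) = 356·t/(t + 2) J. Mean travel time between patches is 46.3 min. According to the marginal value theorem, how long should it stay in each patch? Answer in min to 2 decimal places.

9.62 min

By the marginal value theorem, leave when the instantaneous gain rate g'(t) equals the habitat-wide average g(t)/(T + t).
g'(t) = 356·2/(t + 2)². Setting 356·2/(t+2)² = 356t/[(t+2)(46.3+t)] gives 2(46.3+t) = t(t+2), so t² = 2×46.3 = 92.6.
t* = √92.6 = 9.623 min.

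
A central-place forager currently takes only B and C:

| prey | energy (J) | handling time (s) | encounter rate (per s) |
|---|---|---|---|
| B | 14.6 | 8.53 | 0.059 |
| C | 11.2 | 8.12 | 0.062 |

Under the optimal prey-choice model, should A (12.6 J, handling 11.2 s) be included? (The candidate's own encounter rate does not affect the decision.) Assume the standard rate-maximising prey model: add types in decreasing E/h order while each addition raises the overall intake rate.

Yes

On B and C alone, R = ΣλE/(1+Σλh) = 1.556/2.007 = 0.7753 J/s.
Profitability of A: 12.6/11.2 = 1.125 J/s.
1.125 > 0.7753, so adding A raises the average — include it.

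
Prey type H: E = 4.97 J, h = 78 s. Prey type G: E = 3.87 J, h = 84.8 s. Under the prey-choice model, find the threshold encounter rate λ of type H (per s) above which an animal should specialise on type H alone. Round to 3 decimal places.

0.032 per s

Drop type G once their profitability E₂/h₂ falls below the rate achievable on type H alone: E₂/h₂ = λE₁/(1 + λh₁).
Solve for λ: λE₁h₂ = E₂(1 + λh₁) → λ(E₁h₂ − E₂h₁) = E₂ → λ = E₂/(E₁h₂ − E₂h₁).
λ = 3.87/(4.97×84.8 − 3.87×78) = 3.87/119.6 = 0.03236 per s.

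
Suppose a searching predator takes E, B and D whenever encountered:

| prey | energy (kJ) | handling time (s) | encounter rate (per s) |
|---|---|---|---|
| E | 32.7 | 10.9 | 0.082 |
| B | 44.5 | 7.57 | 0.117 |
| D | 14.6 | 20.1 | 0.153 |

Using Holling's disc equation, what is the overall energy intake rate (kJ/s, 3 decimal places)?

1.729 kJ/s

R = Σλ_iE_i / (1 + Σλ_ih_i)
Numerator: 0.082×32.7 + 0.117×44.5 + 0.153×14.6 = 10.12
Denominator: 1 + 0.082×10.9 + 0.117×7.57 + 0.153×20.1 = 5.855
R = 10.12/5.855 = 1.729 kJ/s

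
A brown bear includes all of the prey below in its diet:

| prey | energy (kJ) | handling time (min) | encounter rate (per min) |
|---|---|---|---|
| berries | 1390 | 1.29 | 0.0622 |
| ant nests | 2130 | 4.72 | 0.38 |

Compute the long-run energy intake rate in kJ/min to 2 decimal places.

R = (0.0622×1390 + 0.38×2130) / (1 + 0.0622×1.29 + 0.38×4.72) = 895.9/2.874 = 311.7 kJ/min.

311.73 kJ/min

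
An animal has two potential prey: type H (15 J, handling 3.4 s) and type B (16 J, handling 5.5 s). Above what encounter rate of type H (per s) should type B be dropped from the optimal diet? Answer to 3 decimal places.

Drop type B once their profitability E₂/h₂ falls below the rate achievable on type H alone: E₂/h₂ = λE₁/(1 + λh₁).
Solve for λ: λE₁h₂ = E₂(1 + λh₁) → λ(E₁h₂ − E₂h₁) = E₂ → λ = E₂/(E₁h₂ − E₂h₁).
λ = 16/(15×5.5 − 16×3.4) = 16/28.1 = 0.5694 per s.

0.569 per s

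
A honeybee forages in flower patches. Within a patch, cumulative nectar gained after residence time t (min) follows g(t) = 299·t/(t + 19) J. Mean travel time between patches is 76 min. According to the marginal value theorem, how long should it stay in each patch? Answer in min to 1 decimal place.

Maximise g(t)/(T+t): set derivative to zero → g'(t)(T+t) = g(t).
g'(t) = 299·19/(t + 19)². Setting 299·19/(t+19)² = 299t/[(t+19)(76+t)] gives 19(76+t) = t(t+19), so t² = 19×76 = 1444.
t* = √1444 = 38 min.

38.0 min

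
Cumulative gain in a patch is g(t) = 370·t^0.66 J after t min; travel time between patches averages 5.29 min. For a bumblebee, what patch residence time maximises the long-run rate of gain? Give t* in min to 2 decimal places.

10.27 min

By the marginal value theorem, leave when the instantaneous gain rate g'(t) equals the habitat-wide average g(t)/(T + t).
g'(t) = 0.66·370·t^-0.34. Setting 0.66·370·t^-0.34 = 370·t^0.66/(5.29+t) gives 0.66(5.29+t) = t, so 0.34·t = 0.66×5.29.
t* = 0.66×5.29/0.34 = 10.27 min.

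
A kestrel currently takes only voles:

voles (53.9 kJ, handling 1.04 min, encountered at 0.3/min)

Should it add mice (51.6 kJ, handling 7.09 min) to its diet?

No

Intake rate on the current diet: R = (0.3×53.9) / (1 + 0.3×1.04) = 16.17/1.312 = 12.32 kJ/min.
mice: E/h = 51.6/7.09 = 7.278 kJ/min.
Since 7.278 < R, time spent handling mice is better spent searching.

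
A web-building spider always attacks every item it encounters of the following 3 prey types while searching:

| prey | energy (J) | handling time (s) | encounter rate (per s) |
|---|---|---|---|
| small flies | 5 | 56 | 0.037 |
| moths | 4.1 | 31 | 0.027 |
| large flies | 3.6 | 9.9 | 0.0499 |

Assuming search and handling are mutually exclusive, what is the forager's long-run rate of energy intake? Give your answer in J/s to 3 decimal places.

R = Σλ_iE_i / (1 + Σλ_ih_i)
Numerator: 0.037×5 + 0.027×4.1 + 0.0499×3.6 = 0.4753
Denominator: 1 + 0.037×56 + 0.027×31 + 0.0499×9.9 = 4.403
R = 0.4753/4.403 = 0.108 J/s

0.108 J/s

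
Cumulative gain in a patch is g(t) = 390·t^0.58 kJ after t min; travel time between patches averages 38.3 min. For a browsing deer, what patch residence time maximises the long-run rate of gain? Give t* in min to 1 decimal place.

Maximise g(t)/(T+t): set derivative to zero → g'(t)(T+t) = g(t).
g'(t) = 0.58·390·t^-0.42. Setting 0.58·390·t^-0.42 = 390·t^0.58/(38.3+t) gives 0.58(38.3+t) = t, so 0.42·t = 0.58×38.3.
t* = 0.58×38.3/0.42 = 52.89 min.

52.9 min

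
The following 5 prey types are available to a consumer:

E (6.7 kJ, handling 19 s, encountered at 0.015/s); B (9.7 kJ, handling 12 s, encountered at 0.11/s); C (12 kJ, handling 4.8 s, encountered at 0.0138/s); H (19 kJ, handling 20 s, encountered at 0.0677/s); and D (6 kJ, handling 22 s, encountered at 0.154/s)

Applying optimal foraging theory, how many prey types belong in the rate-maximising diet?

3

Profitabilities (E/h, kJ/s): C 2.5, H 0.95, B 0.808, E 0.353, D 0.273. Add prey in this order while the next type's profitability exceeds the intake rate on those already taken.
Rate on top 1: 0.1553. H: 0.95 > 0.1553 → include.
Rate on top 2: 0.5999. B: 0.808 > 0.5999 → include.
Rate on top 3: 0.6735. E: 0.353 < 0.6735 → exclude; stop.
Optimal diet: C, H, B — 3 of 5 types.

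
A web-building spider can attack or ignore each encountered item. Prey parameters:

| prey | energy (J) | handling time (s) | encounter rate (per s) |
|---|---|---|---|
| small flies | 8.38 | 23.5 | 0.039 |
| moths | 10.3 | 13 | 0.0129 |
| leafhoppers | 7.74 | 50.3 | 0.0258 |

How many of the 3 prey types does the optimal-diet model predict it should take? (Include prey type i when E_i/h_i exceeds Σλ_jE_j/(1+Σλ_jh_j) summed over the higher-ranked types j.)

E/h in descending order: moths 0.792, small flies 0.357, leafhoppers 0.154 J/s. The optimal diet is the largest prefix of this list for which every included type satisfies E_i/h_i > R on the types above it.
Rate on top 1: 0.1138. small flies: 0.357 > 0.1138 → include.
Rate on top 2: 0.2206. leafhoppers: 0.154 < 0.2206 → exclude; stop.
Optimal diet: moths, small flies — 2 of 3 types.

2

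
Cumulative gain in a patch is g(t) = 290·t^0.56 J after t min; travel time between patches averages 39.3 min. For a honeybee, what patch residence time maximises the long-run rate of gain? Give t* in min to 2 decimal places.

Optimal t* satisfies g'(t*) = g(t*)/(T + t*).
g'(t) = 0.56·290·t^-0.44. Setting 0.56·290·t^-0.44 = 290·t^0.56/(39.3+t) gives 0.56(39.3+t) = t, so 0.44·t = 0.56×39.3.
t* = 0.56×39.3/0.44 = 50.02 min.

50.02 min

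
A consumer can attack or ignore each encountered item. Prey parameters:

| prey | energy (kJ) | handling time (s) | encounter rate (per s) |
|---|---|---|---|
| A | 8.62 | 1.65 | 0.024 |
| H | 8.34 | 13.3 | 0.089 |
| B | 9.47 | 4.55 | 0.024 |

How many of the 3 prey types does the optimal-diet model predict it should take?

Profitabilities (E/h, kJ/s): A 5.22, B 2.08, H 0.627. Add prey in this order while the next type's profitability exceeds the intake rate on those already taken.
Rate on top 1: 0.199. B: 2.08 > 0.199 → include.
Rate on top 2: 0.3779. H: 0.627 > 0.3779 → include.
Optimal diet: A, B, H — 3 of 3 types.

3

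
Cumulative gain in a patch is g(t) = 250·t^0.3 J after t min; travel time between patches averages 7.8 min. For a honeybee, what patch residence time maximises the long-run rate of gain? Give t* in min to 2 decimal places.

By the marginal value theorem, leave when the instantaneous gain rate g'(t) equals the habitat-wide average g(t)/(T + t).
g'(t) = 0.3·250·t^-0.7. Setting 0.3·250·t^-0.7 = 250·t^0.3/(7.8+t) gives 0.3(7.8+t) = t, so 0.70·t = 0.3×7.8.
t* = 0.3×7.8/0.70 = 3.343 min.

3.34 min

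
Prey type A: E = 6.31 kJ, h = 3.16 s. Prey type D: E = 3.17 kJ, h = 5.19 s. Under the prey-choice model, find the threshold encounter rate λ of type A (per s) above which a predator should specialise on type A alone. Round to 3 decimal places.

0.139 per s

Drop type D once their profitability E₂/h₂ falls below the rate achievable on type A alone: E₂/h₂ = λE₁/(1 + λh₁).
Solve for λ: λE₁h₂ = E₂(1 + λh₁) → λ(E₁h₂ − E₂h₁) = E₂ → λ = E₂/(E₁h₂ − E₂h₁).
λ = 3.17/(6.31×5.19 − 3.17×3.16) = 3.17/22.73 = 0.1395 per s.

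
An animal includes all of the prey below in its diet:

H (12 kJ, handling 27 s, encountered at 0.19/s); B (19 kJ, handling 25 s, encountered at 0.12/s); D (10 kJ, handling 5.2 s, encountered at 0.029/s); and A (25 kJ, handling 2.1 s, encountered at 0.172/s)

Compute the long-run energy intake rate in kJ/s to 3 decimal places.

0.949 kJ/s

R = (0.19×12 + 0.12×19 + 0.029×10 + 0.172×25) / (1 + 0.19×27 + 0.12×25 + 0.029×5.2 + 0.172×2.1) = 9.15/9.642 = 0.949 kJ/s.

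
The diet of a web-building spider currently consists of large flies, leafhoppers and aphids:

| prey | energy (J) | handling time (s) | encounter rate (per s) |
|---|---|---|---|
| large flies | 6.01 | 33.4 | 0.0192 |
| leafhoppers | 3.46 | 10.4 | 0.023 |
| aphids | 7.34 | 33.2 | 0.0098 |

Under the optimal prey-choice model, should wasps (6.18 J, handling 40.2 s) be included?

Intake rate on the current diet: R = (0.0192×6.01 + 0.023×3.46 + 0.0098×7.34) / (1 + 0.0192×33.4 + 0.023×10.4 + 0.0098×33.2) = 0.2669/2.206 = 0.121 J/s.
wasps: E/h = 6.18/40.2 = 0.1537 J/s.
0.1537 > 0.121, so adding wasps raises the average — include it.

Yes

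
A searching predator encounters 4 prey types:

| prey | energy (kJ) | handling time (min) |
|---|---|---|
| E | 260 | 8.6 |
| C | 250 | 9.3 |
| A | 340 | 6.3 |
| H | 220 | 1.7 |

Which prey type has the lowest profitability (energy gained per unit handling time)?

C

Profitability E/h (kJ/min): E = 260/8.6 = 30.2, C = 250/9.3 = 26.9, A = 340/6.3 = 54, H = 220/1.7 = 129.
Ranked: H > A > E > C.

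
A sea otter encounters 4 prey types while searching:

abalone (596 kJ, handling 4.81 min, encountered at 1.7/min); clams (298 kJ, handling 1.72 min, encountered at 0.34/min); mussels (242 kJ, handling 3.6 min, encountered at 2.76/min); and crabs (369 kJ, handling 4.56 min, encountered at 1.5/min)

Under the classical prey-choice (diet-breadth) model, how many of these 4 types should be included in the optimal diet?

2

Profitabilities (E/h, kJ/min): clams 173, abalone 124, crabs 80.9, mussels 67.2. Add prey in this order while the next type's profitability exceeds the intake rate on those already taken.
Rate on top 1: 63.93. abalone: 124 > 63.93 → include.
Rate on top 2: 114.2. crabs: 80.9 < 114.2 → exclude; stop.
Optimal diet: clams, abalone — 2 of 4 types.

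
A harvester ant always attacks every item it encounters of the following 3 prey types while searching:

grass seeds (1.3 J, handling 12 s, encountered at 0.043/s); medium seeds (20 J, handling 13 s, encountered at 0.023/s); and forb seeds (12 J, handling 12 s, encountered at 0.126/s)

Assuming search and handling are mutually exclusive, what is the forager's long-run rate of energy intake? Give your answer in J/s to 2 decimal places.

0.61 J/s

Energy encountered per unit search time: 0.043×1.3 + 0.023×20 + 0.126×12 = 2.028 J/s.
Handling time per unit search time: 0.043×12 + 0.023×13 + 0.126×12 = 2.327.
Rate = 2.028/(1 + 2.327) = 0.6095 J/s.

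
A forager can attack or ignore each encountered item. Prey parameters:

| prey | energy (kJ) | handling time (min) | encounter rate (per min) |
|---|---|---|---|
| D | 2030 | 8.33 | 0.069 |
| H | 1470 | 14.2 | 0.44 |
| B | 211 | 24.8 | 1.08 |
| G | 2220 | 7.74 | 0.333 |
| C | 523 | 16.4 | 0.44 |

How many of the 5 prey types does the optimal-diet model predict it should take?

2

Profitabilities (E/h, kJ/min): G 287, D 244, H 104, C 31.9, B 8.51. Add prey in this order while the next type's profitability exceeds the intake rate on those already taken.
Rate on top 1: 206.6. D: 244 > 206.6 → include.
Rate on top 2: 211.8. H: 104 < 211.8 → exclude; stop.
Optimal diet: G, D — 2 of 5 types.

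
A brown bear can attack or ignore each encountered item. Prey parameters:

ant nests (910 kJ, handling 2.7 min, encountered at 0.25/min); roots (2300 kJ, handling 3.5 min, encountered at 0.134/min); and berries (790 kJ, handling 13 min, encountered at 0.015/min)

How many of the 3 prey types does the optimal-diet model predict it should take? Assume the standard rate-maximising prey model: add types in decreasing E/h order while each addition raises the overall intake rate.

E/h in descending order: roots 657, ant nests 337, berries 60.8 kJ/min. The optimal diet is the largest prefix of this list for which every included type satisfies E_i/h_i > R on the types above it.
Rate on top 1: 209.8. ant nests: 337 > 209.8 → include.
Rate on top 2: 249.9. berries: 60.8 < 249.9 → exclude; stop.
Optimal diet: roots, ant nests — 2 of 3 types.

2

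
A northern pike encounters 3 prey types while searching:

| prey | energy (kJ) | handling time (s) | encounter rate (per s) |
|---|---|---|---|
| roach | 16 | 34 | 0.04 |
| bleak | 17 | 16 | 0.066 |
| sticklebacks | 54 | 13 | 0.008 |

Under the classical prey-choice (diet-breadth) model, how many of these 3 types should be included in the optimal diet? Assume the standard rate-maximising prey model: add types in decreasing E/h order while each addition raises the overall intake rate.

2

Profitabilities (E/h, kJ/s): sticklebacks 4.15, bleak 1.06, roach 0.471. Add prey in this order while the next type's profitability exceeds the intake rate on those already taken.
Rate on top 1: 0.3913. bleak: 1.06 > 0.3913 → include.
Rate on top 2: 0.7194. roach: 0.471 < 0.7194 → exclude; stop.
Optimal diet: sticklebacks, bleak — 2 of 3 types.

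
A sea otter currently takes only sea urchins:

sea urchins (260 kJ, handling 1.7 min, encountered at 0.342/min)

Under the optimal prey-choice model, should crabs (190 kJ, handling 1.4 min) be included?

On sea urchins alone, R = ΣλE/(1+Σλh) = 88.92/1.581 = 56.23 kJ/min.
crabs: E/h = 190/1.4 = 135.7 kJ/min.
135.7 > 56.23, so adding crabs raises the average — include it.

Yes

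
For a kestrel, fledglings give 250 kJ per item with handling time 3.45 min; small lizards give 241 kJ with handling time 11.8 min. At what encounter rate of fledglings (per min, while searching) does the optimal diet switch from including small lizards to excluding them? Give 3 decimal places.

0.114 per min

The zero-one rule: include small lizards iff E₂/h₂ > λE₁/(1+λh₁). Equality gives the switch point.
λE₁h₂ = E₂ + λE₂h₁ ⇒ λ = E₂/(E₁h₂ − E₂h₁) = 241/(2950 − 831.5) = 0.1138 per min.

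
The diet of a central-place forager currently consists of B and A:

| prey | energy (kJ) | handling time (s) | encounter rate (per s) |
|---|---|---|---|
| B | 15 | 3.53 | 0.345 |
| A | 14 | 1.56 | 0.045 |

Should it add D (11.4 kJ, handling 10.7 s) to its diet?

No

Current rate: (0.345×15 + 0.045×14)/(1 + 0.345×3.53 + 0.045×1.56) = 2.537 kJ/s.
Profitability of D: 11.4/10.7 = 1.065 kJ/s.
1.065 < 2.537, so adding D would lower the average — exclude it.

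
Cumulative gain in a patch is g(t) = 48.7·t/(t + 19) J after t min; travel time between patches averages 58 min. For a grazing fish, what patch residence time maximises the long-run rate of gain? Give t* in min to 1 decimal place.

33.2 min

Maximise g(t)/(T+t): set derivative to zero → g'(t)(T+t) = g(t).
g'(t) = 48.7·19/(t + 19)². Setting 48.7·19/(t+19)² = 48.7t/[(t+19)(58+t)] gives 19(58+t) = t(t+19), so t² = 19×58 = 1102.
t* = √1102 = 33.2 min.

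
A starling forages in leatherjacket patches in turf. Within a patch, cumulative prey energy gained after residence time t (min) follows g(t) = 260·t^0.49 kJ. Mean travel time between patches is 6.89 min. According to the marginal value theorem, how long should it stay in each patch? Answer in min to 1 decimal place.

Maximise g(t)/(T+t): set derivative to zero → g'(t)(T+t) = g(t).
g'(t) = 0.49·260·t^-0.51. Setting 0.49·260·t^-0.51 = 260·t^0.49/(6.89+t) gives 0.49(6.89+t) = t, so 0.51·t = 0.49×6.89.
t* = 0.49×6.89/0.51 = 6.62 min.

6.6 min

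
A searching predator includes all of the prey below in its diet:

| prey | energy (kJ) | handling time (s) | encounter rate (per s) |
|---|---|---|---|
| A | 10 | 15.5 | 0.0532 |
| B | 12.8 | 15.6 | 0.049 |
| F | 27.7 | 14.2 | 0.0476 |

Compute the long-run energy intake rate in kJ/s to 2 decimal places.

0.76 kJ/s

Energy encountered per unit search time: 0.0532×10 + 0.049×12.8 + 0.0476×27.7 = 2.478 kJ/s.
Handling time per unit search time: 0.0532×15.5 + 0.049×15.6 + 0.0476×14.2 = 2.265.
Rate = 2.478/(1 + 2.265) = 0.7589 kJ/s.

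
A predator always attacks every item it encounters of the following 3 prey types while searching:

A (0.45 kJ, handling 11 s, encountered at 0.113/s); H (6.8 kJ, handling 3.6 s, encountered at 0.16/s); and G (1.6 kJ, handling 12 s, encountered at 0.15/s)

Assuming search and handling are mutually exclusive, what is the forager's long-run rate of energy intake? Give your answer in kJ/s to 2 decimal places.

0.30 kJ/s

R = Σλ_iE_i / (1 + Σλ_ih_i)
Numerator: 0.113×0.45 + 0.16×6.8 + 0.15×1.6 = 1.379
Denominator: 1 + 0.113×11 + 0.16×3.6 + 0.15×12 = 4.619
R = 1.379/4.619 = 0.2985 kJ/s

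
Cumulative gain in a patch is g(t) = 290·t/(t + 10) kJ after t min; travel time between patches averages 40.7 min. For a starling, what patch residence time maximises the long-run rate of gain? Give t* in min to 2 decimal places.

Maximise g(t)/(T+t): set derivative to zero → g'(t)(T+t) = g(t).
g'(t) = 290·10/(t + 10)². Setting 290·10/(t+10)² = 290t/[(t+10)(40.7+t)] gives 10(40.7+t) = t(t+10), so t² = 10×40.7 = 407.
t* = √407 = 20.17 min.

20.17 min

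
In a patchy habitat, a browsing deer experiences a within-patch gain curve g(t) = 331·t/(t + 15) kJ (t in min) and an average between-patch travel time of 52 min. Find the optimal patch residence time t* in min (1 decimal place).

27.9 min

Maximise g(t)/(T+t): set derivative to zero → g'(t)(T+t) = g(t).
g'(t) = 331·15/(t + 15)². Setting 331·15/(t+15)² = 331t/[(t+15)(52+t)] gives 15(52+t) = t(t+15), so t² = 15×52 = 780.
t* = √780 = 27.93 min.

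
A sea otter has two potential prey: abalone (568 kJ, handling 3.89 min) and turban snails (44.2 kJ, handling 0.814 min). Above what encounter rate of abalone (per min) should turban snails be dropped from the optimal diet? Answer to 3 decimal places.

At the threshold, the rate on abalone alone equals the profitability of turban snails: λ·568/(1 + λ·3.89) = 44.2/0.814 = 54.3.
Rearranging, λ(568 − 54.3×3.89) = 54.3, so λ = 54.3/356.8 = 0.1522 per min.

0.152 per min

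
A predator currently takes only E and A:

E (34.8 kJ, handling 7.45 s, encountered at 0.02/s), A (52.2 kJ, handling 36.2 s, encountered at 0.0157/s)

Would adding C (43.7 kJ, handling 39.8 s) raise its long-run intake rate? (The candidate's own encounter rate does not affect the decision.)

Current rate: (0.02×34.8 + 0.0157×52.2)/(1 + 0.02×7.45 + 0.0157×36.2) = 0.8825 kJ/s.
Profitability of C: 43.7/39.8 = 1.098 kJ/s.
1.098 > 0.8825, so adding C raises the average — include it.

Yes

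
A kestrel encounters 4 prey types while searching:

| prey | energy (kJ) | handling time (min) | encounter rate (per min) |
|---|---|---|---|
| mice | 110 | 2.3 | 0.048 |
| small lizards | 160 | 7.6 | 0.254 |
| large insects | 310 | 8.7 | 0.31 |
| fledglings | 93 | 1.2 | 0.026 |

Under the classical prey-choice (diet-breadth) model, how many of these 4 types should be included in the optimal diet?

3

Profitabilities (E/h, kJ/min): fledglings 77.5, mice 47.8, large insects 35.6, small lizards 21.1. Add prey in this order while the next type's profitability exceeds the intake rate on those already taken.
Rate on top 1: 2.345. mice: 47.8 > 2.345 → include.
Rate on top 2: 6.743. large insects: 35.6 > 6.743 → include.
Rate on top 3: 27.04. small lizards: 21.1 < 27.04 → exclude; stop.
Optimal diet: fledglings, mice, large insects — 3 of 4 types.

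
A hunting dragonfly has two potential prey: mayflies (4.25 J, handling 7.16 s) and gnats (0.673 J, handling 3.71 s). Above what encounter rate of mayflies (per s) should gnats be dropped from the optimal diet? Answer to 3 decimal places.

The zero-one rule: include gnats iff E₂/h₂ > λE₁/(1+λh₁). Equality gives the switch point.
λE₁h₂ = E₂ + λE₂h₁ ⇒ λ = E₂/(E₁h₂ − E₂h₁) = 0.673/(15.77 − 4.819) = 0.06147 per s.

0.061 per s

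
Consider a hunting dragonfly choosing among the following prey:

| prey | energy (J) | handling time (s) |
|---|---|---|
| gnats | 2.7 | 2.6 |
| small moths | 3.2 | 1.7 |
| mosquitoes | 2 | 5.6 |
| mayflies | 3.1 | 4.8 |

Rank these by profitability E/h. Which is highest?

Profitability E/h (J/s): gnats = 2.7/2.6 = 1.04, small moths = 3.2/1.7 = 1.88, mosquitoes = 2/5.6 = 0.357, mayflies = 3.1/4.8 = 0.646.
Ranked: small moths > gnats > mayflies > mosquitoes.

small moths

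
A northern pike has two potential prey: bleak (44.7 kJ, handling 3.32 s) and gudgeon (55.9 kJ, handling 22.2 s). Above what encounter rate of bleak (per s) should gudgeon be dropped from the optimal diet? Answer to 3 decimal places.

Drop gudgeon once their profitability E₂/h₂ falls below the rate achievable on bleak alone: E₂/h₂ = λE₁/(1 + λh₁).
Solve for λ: λE₁h₂ = E₂(1 + λh₁) → λ(E₁h₂ − E₂h₁) = E₂ → λ = E₂/(E₁h₂ − E₂h₁).
λ = 55.9/(44.7×22.2 − 55.9×3.32) = 55.9/806.8 = 0.06929 per s.

0.069 per s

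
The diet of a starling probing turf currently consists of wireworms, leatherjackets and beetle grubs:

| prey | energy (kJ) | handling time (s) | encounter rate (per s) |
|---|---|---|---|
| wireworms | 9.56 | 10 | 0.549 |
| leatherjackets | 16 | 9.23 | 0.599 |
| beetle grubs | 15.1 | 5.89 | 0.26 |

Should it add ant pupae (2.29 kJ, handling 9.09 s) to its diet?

On wireworms, leatherjackets and beetle grubs alone, R = ΣλE/(1+Σλh) = 18.76/13.55 = 1.384 kJ/s.
ant pupae: E/h = 2.29/9.09 = 0.2519 kJ/s.
Since 0.2519 < R, time spent handling ant pupae is better spent searching.

No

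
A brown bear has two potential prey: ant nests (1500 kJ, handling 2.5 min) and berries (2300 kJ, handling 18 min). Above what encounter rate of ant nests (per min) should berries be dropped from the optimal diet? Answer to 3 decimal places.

The zero-one rule: include berries iff E₂/h₂ > λE₁/(1+λh₁). Equality gives the switch point.
λE₁h₂ = E₂ + λE₂h₁ ⇒ λ = E₂/(E₁h₂ − E₂h₁) = 2300/(2.7e+04 − 5750) = 0.1082 per min.

0.108 per min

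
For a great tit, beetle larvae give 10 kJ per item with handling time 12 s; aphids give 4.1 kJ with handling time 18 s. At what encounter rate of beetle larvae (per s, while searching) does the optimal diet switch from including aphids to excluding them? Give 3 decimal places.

At the threshold, the rate on beetle larvae alone equals the profitability of aphids: λ·10/(1 + λ·12) = 4.1/18 = 0.2278.
Rearranging, λ(10 − 0.2278×12) = 0.2278, so λ = 0.2278/7.267 = 0.03135 per s.

0.031 per s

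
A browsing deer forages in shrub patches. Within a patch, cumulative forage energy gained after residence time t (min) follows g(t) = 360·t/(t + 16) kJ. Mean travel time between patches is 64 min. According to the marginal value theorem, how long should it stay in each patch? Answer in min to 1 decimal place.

Optimal t* satisfies g'(t*) = g(t*)/(T + t*).
g'(t) = 360·16/(t + 16)². Setting 360·16/(t+16)² = 360t/[(t+16)(64+t)] gives 16(64+t) = t(t+16), so t² = 16×64 = 1024.
t* = √1024 = 32 min.

32.0 min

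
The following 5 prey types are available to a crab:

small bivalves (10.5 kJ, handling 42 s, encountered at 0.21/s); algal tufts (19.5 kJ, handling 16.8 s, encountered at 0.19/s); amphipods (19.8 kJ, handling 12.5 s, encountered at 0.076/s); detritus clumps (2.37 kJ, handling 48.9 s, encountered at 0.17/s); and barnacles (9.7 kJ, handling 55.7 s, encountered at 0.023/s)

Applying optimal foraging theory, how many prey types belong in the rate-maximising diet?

E/h in descending order: amphipods 1.58, algal tufts 1.16, small bivalves 0.25, barnacles 0.174, detritus clumps 0.0485 kJ/s. The optimal diet is the largest prefix of this list for which every included type satisfies E_i/h_i > R on the types above it.
Rate on top 1: 0.7717. algal tufts: 1.16 > 0.7717 → include.
Rate on top 2: 1.013. small bivalves: 0.25 < 1.013 → exclude; stop.
Optimal diet: amphipods, algal tufts — 2 of 5 types.

2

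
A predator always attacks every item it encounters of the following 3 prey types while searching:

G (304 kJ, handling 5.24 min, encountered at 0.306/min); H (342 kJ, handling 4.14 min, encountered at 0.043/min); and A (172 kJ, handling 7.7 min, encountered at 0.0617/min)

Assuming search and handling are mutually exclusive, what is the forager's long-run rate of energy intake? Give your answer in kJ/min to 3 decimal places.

36.340 kJ/min

Energy encountered per unit search time: 0.306×304 + 0.043×342 + 0.0617×172 = 118.3 kJ/min.
Handling time per unit search time: 0.306×5.24 + 0.043×4.14 + 0.0617×7.7 = 2.257.
Rate = 118.3/(1 + 2.257) = 36.34 kJ/min.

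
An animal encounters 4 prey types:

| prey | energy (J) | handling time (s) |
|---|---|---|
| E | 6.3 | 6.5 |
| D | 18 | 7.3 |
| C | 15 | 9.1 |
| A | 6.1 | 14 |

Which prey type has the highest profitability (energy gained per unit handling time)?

In descending order of E/h:
D: 18/7.3 = 2.47 J/s
C: 15/9.1 = 1.65 J/s
E: 6.3/6.5 = 0.969 J/s
A: 6.1/14 = 0.436 J/s

D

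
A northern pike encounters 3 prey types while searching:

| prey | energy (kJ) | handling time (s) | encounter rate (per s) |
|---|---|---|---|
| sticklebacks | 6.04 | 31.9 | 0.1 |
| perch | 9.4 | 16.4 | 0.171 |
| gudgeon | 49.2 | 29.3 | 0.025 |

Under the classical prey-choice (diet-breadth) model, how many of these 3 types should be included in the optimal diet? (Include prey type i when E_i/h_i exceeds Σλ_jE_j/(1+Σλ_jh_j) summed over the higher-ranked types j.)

E/h in descending order: gudgeon 1.68, perch 0.573, sticklebacks 0.189 kJ/s. The optimal diet is the largest prefix of this list for which every included type satisfies E_i/h_i > R on the types above it.
Rate on top 1: 0.71. perch: 0.573 < 0.71 → exclude; stop.
Optimal diet: gudgeon — 1 of 3 types.

1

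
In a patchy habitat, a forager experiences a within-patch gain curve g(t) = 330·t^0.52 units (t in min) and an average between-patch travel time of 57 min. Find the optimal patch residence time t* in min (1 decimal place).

61.8 min

By the marginal value theorem, leave when the instantaneous gain rate g'(t) equals the habitat-wide average g(t)/(T + t).
g'(t) = 0.52·330·t^-0.48. Setting 0.52·330·t^-0.48 = 330·t^0.52/(57+t) gives 0.52(57+t) = t, so 0.48·t = 0.52×57.
t* = 0.52×57/0.48 = 61.75 min.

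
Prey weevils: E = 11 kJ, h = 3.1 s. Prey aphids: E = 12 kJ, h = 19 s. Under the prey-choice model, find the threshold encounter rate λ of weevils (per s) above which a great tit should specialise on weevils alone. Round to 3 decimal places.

0.070 per s

Drop aphids once their profitability E₂/h₂ falls below the rate achievable on weevils alone: E₂/h₂ = λE₁/(1 + λh₁).
Solve for λ: λE₁h₂ = E₂(1 + λh₁) → λ(E₁h₂ − E₂h₁) = E₂ → λ = E₂/(E₁h₂ − E₂h₁).
λ = 12/(11×19 − 12×3.1) = 12/171.8 = 0.06985 per s.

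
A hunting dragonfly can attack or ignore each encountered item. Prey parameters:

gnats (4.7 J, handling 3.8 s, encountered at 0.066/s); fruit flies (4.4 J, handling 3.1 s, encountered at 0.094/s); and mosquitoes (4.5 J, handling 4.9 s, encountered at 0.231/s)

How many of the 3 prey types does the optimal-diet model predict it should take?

3

Profitabilities (E/h, J/s): fruit flies 1.42, gnats 1.24, mosquitoes 0.918. Add prey in this order while the next type's profitability exceeds the intake rate on those already taken.
Rate on top 1: 0.3203. gnats: 1.24 > 0.3203 → include.
Rate on top 2: 0.4693. mosquitoes: 0.918 > 0.4693 → include.
Optimal diet: fruit flies, gnats, mosquitoes — 3 of 3 types.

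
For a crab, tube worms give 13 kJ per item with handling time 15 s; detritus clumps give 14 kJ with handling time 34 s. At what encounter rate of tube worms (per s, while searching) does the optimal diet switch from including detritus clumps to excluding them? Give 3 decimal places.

0.060 per s

The zero-one rule: include detritus clumps iff E₂/h₂ > λE₁/(1+λh₁). Equality gives the switch point.
λE₁h₂ = E₂ + λE₂h₁ ⇒ λ = E₂/(E₁h₂ − E₂h₁) = 14/(442 − 210) = 0.06034 per s.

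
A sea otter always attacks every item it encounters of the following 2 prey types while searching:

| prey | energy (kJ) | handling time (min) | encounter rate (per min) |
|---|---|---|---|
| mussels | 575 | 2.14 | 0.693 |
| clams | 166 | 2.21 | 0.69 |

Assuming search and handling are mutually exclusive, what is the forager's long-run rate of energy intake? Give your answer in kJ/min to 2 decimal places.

128.00 kJ/min

Energy encountered per unit search time: 0.693×575 + 0.69×166 = 513 kJ/min.
Handling time per unit search time: 0.693×2.14 + 0.69×2.21 = 3.008.
Rate = 513/(1 + 3.008) = 128 kJ/min.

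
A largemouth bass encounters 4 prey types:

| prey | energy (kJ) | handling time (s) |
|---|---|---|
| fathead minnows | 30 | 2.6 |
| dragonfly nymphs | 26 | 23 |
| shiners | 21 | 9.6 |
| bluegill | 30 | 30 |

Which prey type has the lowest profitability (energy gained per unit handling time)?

bluegill

Profitability E/h (kJ/s): fathead minnows = 30/2.6 = 11.5, dragonfly nymphs = 26/23 = 1.13, shiners = 21/9.6 = 2.19, bluegill = 30/30 = 1.
Ranked: fathead minnows > shiners > dragonfly nymphs > bluegill.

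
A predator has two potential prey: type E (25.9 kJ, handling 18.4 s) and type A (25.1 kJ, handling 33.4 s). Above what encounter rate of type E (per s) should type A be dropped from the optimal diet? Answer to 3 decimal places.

At the threshold, the rate on type E alone equals the profitability of type A: λ·25.9/(1 + λ·18.4) = 25.1/33.4 = 0.7515.
Rearranging, λ(25.9 − 0.7515×18.4) = 0.7515, so λ = 0.7515/12.07 = 0.06225 per s.

0.062 per s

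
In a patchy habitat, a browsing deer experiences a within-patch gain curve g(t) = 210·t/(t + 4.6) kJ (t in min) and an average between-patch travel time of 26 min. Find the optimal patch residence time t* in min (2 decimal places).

Optimal t* satisfies g'(t*) = g(t*)/(T + t*).
g'(t) = 210·4.6/(t + 4.6)². Setting 210·4.6/(t+4.6)² = 210t/[(t+4.6)(26+t)] gives 4.6(26+t) = t(t+4.6), so t² = 4.6×26 = 119.6.
t* = √119.6 = 10.94 min.

10.94 min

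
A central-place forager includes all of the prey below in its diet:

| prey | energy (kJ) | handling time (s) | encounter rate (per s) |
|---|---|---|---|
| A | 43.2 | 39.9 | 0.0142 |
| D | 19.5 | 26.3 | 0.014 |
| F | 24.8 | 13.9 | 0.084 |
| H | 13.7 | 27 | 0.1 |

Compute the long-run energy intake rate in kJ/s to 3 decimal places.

Energy encountered per unit search time: 0.0142×43.2 + 0.014×19.5 + 0.084×24.8 + 0.1×13.7 = 4.34 kJ/s.
Handling time per unit search time: 0.0142×39.9 + 0.014×26.3 + 0.084×13.9 + 0.1×27 = 4.802.
Rate = 4.34/(1 + 4.802) = 0.7479 kJ/s.

0.748 kJ/s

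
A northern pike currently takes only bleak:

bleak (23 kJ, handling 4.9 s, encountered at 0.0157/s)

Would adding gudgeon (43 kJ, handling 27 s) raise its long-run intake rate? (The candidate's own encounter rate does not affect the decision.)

Current rate: (0.0157×23)/(1 + 0.0157×4.9) = 0.3353 kJ/s.
gudgeon: E/h = 43/27 = 1.593 kJ/s.
1.593 > 0.3353, so adding gudgeon raises the average — include it.

Yes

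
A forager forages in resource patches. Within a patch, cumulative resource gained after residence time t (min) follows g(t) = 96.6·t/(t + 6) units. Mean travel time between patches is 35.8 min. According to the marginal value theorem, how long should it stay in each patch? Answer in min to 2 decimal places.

By the marginal value theorem, leave when the instantaneous gain rate g'(t) equals the habitat-wide average g(t)/(T + t).
g'(t) = 96.6·6/(t + 6)². Setting 96.6·6/(t+6)² = 96.6t/[(t+6)(35.8+t)] gives 6(35.8+t) = t(t+6), so t² = 6×35.8 = 214.8.
t* = √214.8 = 14.66 min.

14.66 min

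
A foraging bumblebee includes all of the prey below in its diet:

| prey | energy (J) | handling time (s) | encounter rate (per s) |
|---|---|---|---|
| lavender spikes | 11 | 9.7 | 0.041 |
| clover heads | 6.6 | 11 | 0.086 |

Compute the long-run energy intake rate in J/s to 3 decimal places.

R = Σλ_iE_i / (1 + Σλ_ih_i)
Numerator: 0.041×11 + 0.086×6.6 = 1.019
Denominator: 1 + 0.041×9.7 + 0.086×11 = 2.344
R = 1.019/2.344 = 0.4346 J/s

0.435 J/s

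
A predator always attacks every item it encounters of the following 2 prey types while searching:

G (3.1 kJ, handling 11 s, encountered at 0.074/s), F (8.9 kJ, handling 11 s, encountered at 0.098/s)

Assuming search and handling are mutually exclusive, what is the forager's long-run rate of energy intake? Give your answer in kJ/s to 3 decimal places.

Energy encountered per unit search time: 0.074×3.1 + 0.098×8.9 = 1.102 kJ/s.
Handling time per unit search time: 0.074×11 + 0.098×11 = 1.892.
Rate = 1.102/(1 + 1.892) = 0.3809 kJ/s.

0.381 kJ/s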